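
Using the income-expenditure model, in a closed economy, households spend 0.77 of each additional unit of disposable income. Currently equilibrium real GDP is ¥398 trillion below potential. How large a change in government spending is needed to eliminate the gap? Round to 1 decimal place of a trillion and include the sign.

Spending multiplier = 1/(1 − MPC) = 1/(1 − 0.77) = 1/0.23 ≈ 4.348.
Need ΔY = +¥398 trillion, so ΔG = ΔY/k = (+¥398 trillion) × 0.23 ≈ +¥91.5 trillion.
The government should increase government spending by ¥91.5 trillion.

+¥91.5 trillion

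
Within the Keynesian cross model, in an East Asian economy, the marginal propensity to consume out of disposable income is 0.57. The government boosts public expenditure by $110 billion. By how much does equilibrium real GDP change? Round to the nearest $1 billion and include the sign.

+$256 billion

Spending multiplier = 1/(1 − MPC) = 1/(1 − 0.57) = 1/0.43 ≈ 2.326.
ΔY = k × ΔG = (+$110 billion) / 0.43 ≈ +$256 billion.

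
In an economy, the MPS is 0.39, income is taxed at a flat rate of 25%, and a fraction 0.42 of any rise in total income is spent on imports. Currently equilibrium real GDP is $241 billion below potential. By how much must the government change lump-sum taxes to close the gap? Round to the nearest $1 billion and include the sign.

MPC = 1 − MPS = 1 − 0.39 = 0.61.
Spending multiplier = 1/(1 − c(1−t) + m) = 1/(1 − 0.61×0.75 + 0.42) = 1/0.9625 ≈ 1.039.
Tax multiplier = −c·k = −0.61/0.9625 ≈ −0.634. Need ΔY = +$241 billion, so ΔT = ΔY/(−c·k) = −(+$241 billion) × 0.9625 / 0.61 ≈ −$380 billion.
The government should cut lump-sum taxes by $380 billion.

−$380 billion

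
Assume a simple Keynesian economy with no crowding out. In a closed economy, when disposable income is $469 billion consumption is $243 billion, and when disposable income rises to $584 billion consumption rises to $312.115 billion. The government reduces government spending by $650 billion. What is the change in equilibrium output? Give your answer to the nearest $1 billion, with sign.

−$1,629 billion

MPC = ΔC/ΔYd = (312.115 − 243)/(584 − 469) = 69.115/115 = 0.601.
Government-spending multiplier = 1/(1 − MPC) = 1/(1 − 0.601) = 1/0.399 ≈ 2.506.
ΔY = k × ΔG = (−$650 billion) / 0.399 ≈ −$1,629 billion.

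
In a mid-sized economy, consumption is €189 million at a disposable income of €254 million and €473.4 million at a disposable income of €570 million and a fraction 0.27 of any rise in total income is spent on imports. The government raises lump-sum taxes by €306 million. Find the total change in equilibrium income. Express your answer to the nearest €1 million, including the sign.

−€744 million

MPC = ΔC/ΔYd = (473.4 − 189)/(570 − 254) = 284.4/316 = 0.9.
A lump-sum tax change of +€306 million shifts disposable income by −€306 million; first-round consumption changes by −c × ΔT = −0.9 × (+€306 million) = −€275.4 million.
Expenditure multiplier = 1/(1 − c + m) = 1/(1 − 0.9 + 0.27) = 1/0.37 ≈ 2.703.
The tax multiplier is −c × k ≈ −2.432, so ΔY = k × (−c·ΔT) = (−€275.4 million) / 0.37 ≈ −€744 million.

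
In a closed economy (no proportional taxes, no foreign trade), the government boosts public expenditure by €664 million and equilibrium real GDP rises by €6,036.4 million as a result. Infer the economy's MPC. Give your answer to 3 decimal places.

0.890

Implied spending multiplier k = ΔY/ΔG = 6,036.4/664 ≈ 9.091.
Since k = 1/(1 − MPC), MPC = 1 − 1/k = 1 − ΔG/ΔY = 1 − 664/6,036.4 ≈ 0.890.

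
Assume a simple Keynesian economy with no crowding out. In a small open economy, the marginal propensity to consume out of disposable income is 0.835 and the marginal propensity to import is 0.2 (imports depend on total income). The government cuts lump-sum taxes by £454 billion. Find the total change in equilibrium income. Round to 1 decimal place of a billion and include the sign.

+£1,038.6 billion

A lump-sum tax change of −£454 billion shifts disposable income by +£454 billion; first-round consumption changes by −c × ΔT = −0.835 × (−£454 billion) = +£379.09 billion.
Expenditure multiplier = 1/(1 − c + m) = 1/(1 − 0.835 + 0.2) = 1/0.365 ≈ 2.74.
The tax multiplier is −c × k ≈ −2.288, so ΔY = k × (−c·ΔT) = (+£379.09 billion) / 0.365 ≈ +£1,038.6 billion.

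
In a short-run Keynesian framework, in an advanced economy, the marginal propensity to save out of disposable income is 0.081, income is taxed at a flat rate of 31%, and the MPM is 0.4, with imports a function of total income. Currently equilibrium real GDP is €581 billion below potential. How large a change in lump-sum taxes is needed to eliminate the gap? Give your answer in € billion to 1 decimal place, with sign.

−€484.2 billion

MPC = 1 − MPS = 1 − 0.081 = 0.919.
Spending multiplier = 1/(1 − c(1−t) + m) = 1/(1 − 0.919×0.69 + 0.4) = 1/0.76589 ≈ 1.306.
Tax multiplier = −c·k = −0.919/0.76589 ≈ −1.2. Need ΔY = +€581 billion, so ΔT = ΔY/(−c·k) = −(+€581 billion) × 0.76589 / 0.919 ≈ −€484.2 billion.
The government should cut lump-sum taxes by €484.2 billion.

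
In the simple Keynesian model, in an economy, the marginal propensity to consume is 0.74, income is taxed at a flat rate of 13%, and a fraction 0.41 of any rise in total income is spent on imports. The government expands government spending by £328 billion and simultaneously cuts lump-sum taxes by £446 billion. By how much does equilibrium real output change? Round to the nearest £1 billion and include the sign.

Expenditure multiplier = 1/(1 − c(1−t) + m) = 1/(1 − 0.74×0.87 + 0.41) = 1/0.7662 ≈ 1.305.
ΔG contributes k·ΔG = (+£328 billion) / 0.7662 ≈ +£428.1 billion.
ΔT of −£446 billion changes first-round spending by −c·ΔT = +£330.04 billion, contributing k·(−c·ΔT) = (+£330.04 billion) / 0.7662 ≈ +£430.7 billion.
Net ΔY = k(ΔG − c·ΔT) = (+£658.04 billion) / 0.7662 ≈ +£859 billion.

+£859 billion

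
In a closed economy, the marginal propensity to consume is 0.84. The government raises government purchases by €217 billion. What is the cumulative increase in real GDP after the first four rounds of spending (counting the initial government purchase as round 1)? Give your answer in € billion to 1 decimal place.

€681.0 billion

Round 1 adds ΔG = €217 billion; each later round is MPC = 0.84 times the previous.
After 4 rounds: 217 + 182.28 + 153.1152 + 128.616768 = ΔG·(1 − c^4)/(1 − c) = 217 × (1 − 0.49787136)/0.16 ≈ €681 billion.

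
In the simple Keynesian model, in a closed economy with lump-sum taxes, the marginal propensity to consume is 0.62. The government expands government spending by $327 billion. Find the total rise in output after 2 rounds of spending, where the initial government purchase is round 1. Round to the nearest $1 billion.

$530 billion

Round 1 adds ΔG = $327 billion; each later round is MPC = 0.62 times the previous.
After 2 rounds: 327 + 202.74 = ΔG·(1 − c^2)/(1 − c) = 327 × (1 − 0.3844)/0.38 ≈ $530 billion.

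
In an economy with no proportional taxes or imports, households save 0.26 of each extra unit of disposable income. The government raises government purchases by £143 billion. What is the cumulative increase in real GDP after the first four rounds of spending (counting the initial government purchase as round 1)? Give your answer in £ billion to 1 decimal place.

MPC = 1 − MPS = 1 − 0.26 = 0.74.
Round 1 adds ΔG = £143 billion; each later round is MPC = 0.74 times the previous.
After 4 rounds: 143 + 105.82 + 78.3068 + 57.947032 = ΔG·(1 − c^4)/(1 − c) = 143 × (1 − 0.29986576)/0.26 ≈ £385.1 billion.

£385.1 billion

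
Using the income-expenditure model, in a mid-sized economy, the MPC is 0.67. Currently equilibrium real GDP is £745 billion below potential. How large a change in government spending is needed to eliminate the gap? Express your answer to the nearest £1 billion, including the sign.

+£246 billion

Spending multiplier = 1/(1 − MPC) = 1/(1 − 0.67) = 1/0.33 ≈ 3.03.
Need ΔY = +£745 billion, so ΔG = ΔY/k = (+£745 billion) × 0.33 ≈ +£246 billion.
The government should increase government spending by £246 billion.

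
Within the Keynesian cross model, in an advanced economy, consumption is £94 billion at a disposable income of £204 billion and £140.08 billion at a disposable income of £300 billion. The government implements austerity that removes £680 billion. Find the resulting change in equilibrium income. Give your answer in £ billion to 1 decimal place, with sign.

MPC = ΔC/ΔYd = (140.08 − 94)/(300 − 204) = 46.08/96 = 0.48.
Spending multiplier = 1/(1 − MPC) = 1/(1 − 0.48) = 1/0.52 ≈ 1.923.
ΔY = k × ΔG = (−£680 billion) / 0.52 ≈ −£1,307.7 billion.

−£1,307.7 billion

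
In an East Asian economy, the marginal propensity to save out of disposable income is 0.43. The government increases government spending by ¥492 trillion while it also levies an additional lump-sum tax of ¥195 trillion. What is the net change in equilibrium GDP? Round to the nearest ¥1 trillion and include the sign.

MPC = 1 − MPS = 1 − 0.43 = 0.57.
Expenditure multiplier = 1/(1 − MPC) = 1/(1 − 0.57) = 1/0.43 ≈ 2.326.
ΔG contributes k·ΔG = (+¥492 trillion) / 0.43 ≈ +¥1,144.2 trillion.
ΔT of +¥195 trillion changes first-round spending by −c·ΔT = −¥111.15 trillion, contributing k·(−c·ΔT) = (−¥111.15 trillion) / 0.43 ≈ −¥258.5 trillion.
Net ΔY = k(ΔG − c·ΔT) = (+¥380.85 trillion) / 0.43 ≈ +¥886 trillion.

+¥886 trillion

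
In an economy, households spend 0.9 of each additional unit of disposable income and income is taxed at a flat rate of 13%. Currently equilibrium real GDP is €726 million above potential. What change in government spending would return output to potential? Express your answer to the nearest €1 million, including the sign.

−€158 million

Spending multiplier = 1/(1 − c(1−t)) = 1/(1 − 0.9×0.87) = 1/0.217 ≈ 4.608.
Need ΔY = −€726 million, so ΔG = ΔY/k = (−€726 million) × 0.217 ≈ −€158 million.
The government should cut government spending by €158 million.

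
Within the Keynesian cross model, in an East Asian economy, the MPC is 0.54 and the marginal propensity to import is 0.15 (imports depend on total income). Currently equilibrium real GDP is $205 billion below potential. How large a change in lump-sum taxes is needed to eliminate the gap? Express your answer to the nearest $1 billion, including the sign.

−$232 billion

Spending multiplier = 1/(1 − c + m) = 1/(1 − 0.54 + 0.15) = 1/0.61 ≈ 1.639.
Tax multiplier = −c·k = −0.54/0.61 ≈ −0.885. Need ΔY = +$205 billion, so ΔT = ΔY/(−c·k) = −(+$205 billion) × 0.61 / 0.54 ≈ −$232 billion.
The government should cut lump-sum taxes by $232 billion.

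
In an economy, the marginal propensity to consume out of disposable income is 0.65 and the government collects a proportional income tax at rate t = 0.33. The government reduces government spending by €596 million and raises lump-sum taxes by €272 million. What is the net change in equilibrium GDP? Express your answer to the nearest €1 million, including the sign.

−€1,369 million

Expenditure multiplier = 1/(1 − c(1−t)) = 1/(1 − 0.65×0.67) = 1/0.5645 ≈ 1.771.
ΔG contributes k·ΔG = (−€596 million) / 0.5645 ≈ −€1,055.8 million.
ΔT of +€272 million changes first-round spending by −c·ΔT = −€176.8 million, contributing k·(−c·ΔT) = (−€176.8 million) / 0.5645 ≈ −€313.2 million.
Net ΔY = k(ΔG − c·ΔT) = (−€772.8 million) / 0.5645 ≈ −€1,369 million.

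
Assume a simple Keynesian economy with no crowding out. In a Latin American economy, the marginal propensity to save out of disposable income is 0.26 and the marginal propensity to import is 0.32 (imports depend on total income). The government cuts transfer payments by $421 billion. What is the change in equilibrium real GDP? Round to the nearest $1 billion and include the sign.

MPC = 1 − MPS = 1 − 0.26 = 0.74.
The transfer change shifts disposable income by −$421 billion, so first-round consumption changes by c·ΔTR = 0.74 × (−$421 billion) = −$311.54 billion.
Expenditure multiplier = 1/(1 − c + m) = 1/(1 − 0.74 + 0.32) = 1/0.58 ≈ 1.724.
The transfer multiplier is c × k ≈ 1.276, so ΔY = k × (c·ΔTR) = (−$311.54 billion) / 0.58 ≈ −$537 billion.

−$537 billion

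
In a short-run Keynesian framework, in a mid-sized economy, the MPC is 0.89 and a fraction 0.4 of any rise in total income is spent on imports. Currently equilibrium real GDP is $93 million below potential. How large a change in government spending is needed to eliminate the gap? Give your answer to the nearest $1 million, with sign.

Spending multiplier = 1/(1 − c + m) = 1/(1 − 0.89 + 0.4) = 1/0.51 ≈ 1.961.
Need ΔY = +$93 million, so ΔG = ΔY/k = (+$93 million) × 0.51 ≈ +$47 million.
The government should increase government spending by $47 million.

+$47 million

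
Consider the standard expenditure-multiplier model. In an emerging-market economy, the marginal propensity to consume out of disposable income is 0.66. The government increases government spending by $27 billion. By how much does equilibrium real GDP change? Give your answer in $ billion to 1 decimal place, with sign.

Expenditure multiplier = 1/(1 − MPC) = 1/(1 − 0.66) = 1/0.34 ≈ 2.941.
ΔY = k × ΔG = (+$27 billion) / 0.34 ≈ +$79.4 billion.

+$79.4 billion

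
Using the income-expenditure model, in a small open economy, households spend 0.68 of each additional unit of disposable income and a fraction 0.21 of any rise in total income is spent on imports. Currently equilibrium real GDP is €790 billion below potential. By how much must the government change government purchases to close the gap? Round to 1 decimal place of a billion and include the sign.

+€418.7 billion

Spending multiplier = 1/(1 − c + m) = 1/(1 − 0.68 + 0.21) = 1/0.53 ≈ 1.887.
Need ΔY = +€790 billion, so ΔG = ΔY/k = (+€790 billion) × 0.53 = +€418.7 billion.
The government should increase government purchases by €418.7 billion.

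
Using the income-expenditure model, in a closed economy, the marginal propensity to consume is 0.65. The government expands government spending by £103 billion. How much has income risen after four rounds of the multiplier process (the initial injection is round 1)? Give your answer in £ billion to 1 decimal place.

£241.8 billion

Round 1 adds ΔG = £103 billion; each later round is MPC = 0.65 times the previous.
After 4 rounds: 103 + 66.95 + 43.5175 + 28.286375 = ΔG·(1 − c^4)/(1 − c) = 103 × (1 − 0.17850625)/0.35 ≈ £241.8 billion.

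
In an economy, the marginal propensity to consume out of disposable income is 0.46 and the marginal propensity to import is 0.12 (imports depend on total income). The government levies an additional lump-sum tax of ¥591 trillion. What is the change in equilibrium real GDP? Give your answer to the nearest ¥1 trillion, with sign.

A lump-sum tax change of +¥591 trillion shifts disposable income by −¥591 trillion; first-round consumption changes by −c × ΔT = −0.46 × (+¥591 trillion) = −¥271.86 trillion.
Expenditure multiplier = 1/(1 − c + m) = 1/(1 − 0.46 + 0.12) = 1/0.66 ≈ 1.515.
The tax multiplier is −c × k ≈ −0.697, so ΔY = k × (−c·ΔT) = (−¥271.86 trillion) / 0.66 ≈ −¥412 trillion.

−¥412 trillion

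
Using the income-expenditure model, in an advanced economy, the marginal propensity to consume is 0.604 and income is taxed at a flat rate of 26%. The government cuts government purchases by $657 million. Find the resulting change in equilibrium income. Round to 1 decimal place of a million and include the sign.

Spending multiplier = 1/(1 − c(1−t)) = 1/(1 − 0.604×0.74) = 1/0.55304 ≈ 1.808.
ΔY = k × ΔG = (−$657 million) / 0.55304 ≈ −$1,188 million.

−$1,188.0 million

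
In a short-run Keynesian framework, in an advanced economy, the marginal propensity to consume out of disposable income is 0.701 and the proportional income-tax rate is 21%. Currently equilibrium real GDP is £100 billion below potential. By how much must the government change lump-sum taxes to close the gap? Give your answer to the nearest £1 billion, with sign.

−£64 billion

Spending multiplier = 1/(1 − c(1−t)) = 1/(1 − 0.701×0.79) = 1/0.44621 ≈ 2.241.
Tax multiplier = −c·k = −0.701/0.44621 ≈ −1.571. Need ΔY = +£100 billion, so ΔT = ΔY/(−c·k) = −(+£100 billion) × 0.44621 / 0.701 ≈ −£64 billion.
The government should cut lump-sum taxes by £64 billion.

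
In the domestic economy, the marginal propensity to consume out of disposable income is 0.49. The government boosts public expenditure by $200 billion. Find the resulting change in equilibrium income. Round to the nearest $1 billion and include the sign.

Expenditure multiplier = 1/(1 − MPC) = 1/(1 − 0.49) = 1/0.51 ≈ 1.961.
ΔY = k × ΔG = (+$200 billion) / 0.51 ≈ +$392 billion.

+$392 billion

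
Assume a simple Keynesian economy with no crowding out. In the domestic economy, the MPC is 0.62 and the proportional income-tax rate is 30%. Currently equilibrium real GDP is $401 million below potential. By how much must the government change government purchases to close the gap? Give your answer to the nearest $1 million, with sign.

Spending multiplier = 1/(1 − c(1−t)) = 1/(1 − 0.62×0.7) = 1/0.566 ≈ 1.767.
Need ΔY = +$401 million, so ΔG = ΔY/k = (+$401 million) × 0.566 ≈ +$227 million.
The government should increase government purchases by $227 million.

+$227 million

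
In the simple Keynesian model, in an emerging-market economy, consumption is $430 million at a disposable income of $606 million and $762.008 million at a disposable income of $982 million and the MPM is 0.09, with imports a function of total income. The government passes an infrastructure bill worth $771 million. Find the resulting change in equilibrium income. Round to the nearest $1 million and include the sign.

MPC = ΔC/ΔYd = (762.008 − 430)/(982 − 606) = 332.008/376 = 0.883.
Government-spending multiplier = 1/(1 − c + m) = 1/(1 − 0.883 + 0.09) = 1/0.207 ≈ 4.831.
ΔY = k × ΔG = (+$771 million) / 0.207 ≈ +$3,725 million.

+$3,725 million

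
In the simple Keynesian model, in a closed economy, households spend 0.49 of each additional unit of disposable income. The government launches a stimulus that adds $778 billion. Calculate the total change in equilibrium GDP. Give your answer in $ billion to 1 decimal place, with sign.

+$1,525.5 billion

Government-spending multiplier = 1/(1 − MPC) = 1/(1 − 0.49) = 1/0.51 ≈ 1.961.
ΔY = k × ΔG = (+$778 billion) / 0.51 ≈ +$1,525.5 billion.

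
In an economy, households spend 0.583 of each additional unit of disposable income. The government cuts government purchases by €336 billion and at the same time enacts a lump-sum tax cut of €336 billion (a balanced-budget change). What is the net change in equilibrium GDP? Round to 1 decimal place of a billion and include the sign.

Expenditure multiplier = 1/(1 − MPC) = 1/(1 − 0.583) = 1/0.417 ≈ 2.398.
ΔG contributes k·ΔG = (−€336 billion) / 0.417 ≈ −€805.8 billion.
ΔT of −€336 billion changes first-round spending by −c·ΔT = +€195.888 billion, contributing k·(−c·ΔT) = (+€195.888 billion) / 0.417 ≈ +€469.8 billion.
With ΔG = ΔT and no other leakages, the balanced-budget multiplier is 1, so ΔY = ΔG = −€336 billion.

−€336.0 billion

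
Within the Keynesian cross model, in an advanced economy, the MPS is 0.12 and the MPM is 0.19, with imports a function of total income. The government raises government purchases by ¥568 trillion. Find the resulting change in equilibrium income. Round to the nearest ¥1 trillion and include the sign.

MPC = 1 − MPS = 1 − 0.12 = 0.88.
Government-spending multiplier = 1/(1 − c + m) = 1/(1 − 0.88 + 0.19) = 1/0.31 ≈ 3.226.
ΔY = k × ΔG = (+¥568 trillion) / 0.31 ≈ +¥1,832 trillion.

+¥1,832 trillion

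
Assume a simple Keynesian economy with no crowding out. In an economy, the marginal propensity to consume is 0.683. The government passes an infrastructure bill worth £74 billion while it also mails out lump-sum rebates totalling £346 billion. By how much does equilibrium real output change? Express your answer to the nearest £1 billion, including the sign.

Expenditure multiplier = 1/(1 − MPC) = 1/(1 − 0.683) = 1/0.317 ≈ 3.155.
ΔG contributes k·ΔG = (+£74 billion) / 0.317 ≈ +£233.4 billion.
ΔT of −£346 billion changes first-round spending by −c·ΔT = +£236.318 billion, contributing k·(−c·ΔT) = (+£236.318 billion) / 0.317 ≈ +£745.5 billion.
Net ΔY = k(ΔG − c·ΔT) = (+£310.318 billion) / 0.317 ≈ +£979 billion.

+£979 billion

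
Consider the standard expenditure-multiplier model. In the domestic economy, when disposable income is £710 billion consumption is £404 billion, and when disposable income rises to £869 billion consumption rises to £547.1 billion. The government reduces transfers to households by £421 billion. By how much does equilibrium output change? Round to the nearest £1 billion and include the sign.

−£3,789 billion

MPC = ΔC/ΔYd = (547.1 − 404)/(869 − 710) = 143.1/159 = 0.9.
The transfer change shifts disposable income by −£421 billion, so first-round consumption changes by c·ΔTR = 0.9 × (−£421 billion) = −£378.9 billion.
Expenditure multiplier = 1/(1 − MPC) = 1/(1 − 0.9) = 1/0.1 = 10.
The transfer multiplier is c × k = 9, so ΔY = k × (c·ΔTR) = (−£378.9 billion) / 0.1 = −£3,789 billion.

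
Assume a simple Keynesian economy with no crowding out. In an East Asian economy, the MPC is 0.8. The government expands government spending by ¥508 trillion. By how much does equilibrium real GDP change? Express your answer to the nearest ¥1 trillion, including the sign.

+¥2,540 trillion

Government-spending multiplier = 1/(1 − MPC) = 1/(1 − 0.8) = 1/0.2 = 5.
ΔY = k × ΔG = (+¥508 trillion) / 0.2 = +¥2,540 trillion.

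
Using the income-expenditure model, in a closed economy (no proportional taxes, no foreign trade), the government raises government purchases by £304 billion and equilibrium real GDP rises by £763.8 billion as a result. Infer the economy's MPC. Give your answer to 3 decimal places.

0.602

Implied spending multiplier k = ΔY/ΔG = 763.8/304 = 2.5125.
Since k = 1/(1 − MPC), MPC = 1 − 1/k = 1 − ΔG/ΔY = 1 − 304/763.8 ≈ 0.602.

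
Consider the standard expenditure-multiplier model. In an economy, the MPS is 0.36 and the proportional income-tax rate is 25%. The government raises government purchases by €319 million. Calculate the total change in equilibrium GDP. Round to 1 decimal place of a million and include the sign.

+€613.5 million

MPC = 1 − MPS = 1 − 0.36 = 0.64.
Spending multiplier = 1/(1 − c(1−t)) = 1/(1 − 0.64×0.75) = 1/0.52 ≈ 1.923.
ΔY = k × ΔG = (+€319 million) / 0.52 ≈ +€613.5 million.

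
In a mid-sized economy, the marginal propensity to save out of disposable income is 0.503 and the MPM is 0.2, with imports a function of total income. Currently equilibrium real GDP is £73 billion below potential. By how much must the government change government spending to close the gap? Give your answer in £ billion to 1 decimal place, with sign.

MPC = 1 − MPS = 1 − 0.503 = 0.497.
Spending multiplier = 1/(1 − c + m) = 1/(1 − 0.497 + 0.2) = 1/0.703 ≈ 1.422.
Need ΔY = +£73 billion, so ΔG = ΔY/k = (+£73 billion) × 0.703 ≈ +£51.3 billion.
The government should increase government spending by £51.3 billion.

+£51.3 billion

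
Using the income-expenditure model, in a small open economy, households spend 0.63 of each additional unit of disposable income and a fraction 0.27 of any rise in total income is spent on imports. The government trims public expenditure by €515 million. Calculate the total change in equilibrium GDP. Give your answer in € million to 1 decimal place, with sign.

Expenditure multiplier = 1/(1 − c + m) = 1/(1 − 0.63 + 0.27) = 1/0.64 ≈ 1.563.
ΔY = k × ΔG = (−€515 million) / 0.64 ≈ −€804.7 million.

−€804.7 million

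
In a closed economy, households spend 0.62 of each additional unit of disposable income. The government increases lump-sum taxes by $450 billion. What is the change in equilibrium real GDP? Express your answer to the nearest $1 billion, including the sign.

−$734 billion

A lump-sum tax change of +$450 billion shifts disposable income by −$450 billion; first-round consumption changes by −c × ΔT = −0.62 × (+$450 billion) = −$279 billion.
Expenditure multiplier = 1/(1 − MPC) = 1/(1 − 0.62) = 1/0.38 ≈ 2.632.
The tax multiplier is −c × k ≈ −1.632, so ΔY = k × (−c·ΔT) = (−$279 billion) / 0.38 ≈ −$734 billion.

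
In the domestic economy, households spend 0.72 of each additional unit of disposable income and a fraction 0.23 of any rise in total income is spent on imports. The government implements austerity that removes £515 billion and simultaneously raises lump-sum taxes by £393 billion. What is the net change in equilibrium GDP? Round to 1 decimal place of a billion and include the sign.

−£1,564.6 billion

Expenditure multiplier = 1/(1 − c + m) = 1/(1 − 0.72 + 0.23) = 1/0.51 ≈ 1.961.
ΔG contributes k·ΔG = (−£515 billion) / 0.51 ≈ −£1,009.8 billion.
ΔT of +£393 billion changes first-round spending by −c·ΔT = −£282.96 billion, contributing k·(−c·ΔT) = (−£282.96 billion) / 0.51 ≈ −£554.8 billion.
Net ΔY = k(ΔG − c·ΔT) = (−£797.96 billion) / 0.51 ≈ −£1,564.6 billion.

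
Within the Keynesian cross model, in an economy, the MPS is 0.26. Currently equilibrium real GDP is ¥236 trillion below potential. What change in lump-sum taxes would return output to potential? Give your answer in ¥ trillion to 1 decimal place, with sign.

MPC = 1 − MPS = 1 − 0.26 = 0.74.
Spending multiplier = 1/(1 − MPC) = 1/(1 − 0.74) = 1/0.26 ≈ 3.846.
Tax multiplier = −c·k = −0.74/0.26 ≈ −2.846. Need ΔY = +¥236 trillion, so ΔT = ΔY/(−c·k) = −(+¥236 trillion) × 0.26 / 0.74 ≈ −¥82.9 trillion.
The government should cut lump-sum taxes by ¥82.9 trillion.

−¥82.9 trillion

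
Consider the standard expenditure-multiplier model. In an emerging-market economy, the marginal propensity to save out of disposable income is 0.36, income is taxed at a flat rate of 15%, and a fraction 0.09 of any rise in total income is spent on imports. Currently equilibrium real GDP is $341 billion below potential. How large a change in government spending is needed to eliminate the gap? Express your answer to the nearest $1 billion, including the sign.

MPC = 1 − MPS = 1 − 0.36 = 0.64.
Spending multiplier = 1/(1 − c(1−t) + m) = 1/(1 − 0.64×0.85 + 0.09) = 1/0.546 ≈ 1.832.
Need ΔY = +$341 billion, so ΔG = ΔY/k = (+$341 billion) × 0.546 ≈ +$186 billion.
The government should increase government spending by $186 billion.

+$186 billion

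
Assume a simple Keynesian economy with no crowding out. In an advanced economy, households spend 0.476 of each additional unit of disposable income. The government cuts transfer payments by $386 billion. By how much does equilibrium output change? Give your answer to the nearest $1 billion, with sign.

−$351 billion

The transfer change shifts disposable income by −$386 billion, so first-round consumption changes by c·ΔTR = 0.476 × (−$386 billion) = −$183.736 billion.
Expenditure multiplier = 1/(1 − MPC) = 1/(1 − 0.476) = 1/0.524 ≈ 1.908.
The transfer multiplier is c × k ≈ 0.908, so ΔY = k × (c·ΔTR) = (−$183.736 billion) / 0.524 ≈ −$351 billion.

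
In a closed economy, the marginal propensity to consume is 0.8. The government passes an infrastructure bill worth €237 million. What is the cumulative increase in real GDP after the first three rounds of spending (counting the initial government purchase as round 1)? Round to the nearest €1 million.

Round 1 adds ΔG = €237 million; each later round is MPC = 0.8 times the previous.
After 3 rounds: 237 + 189.6 + 151.68 = ΔG·(1 − c^3)/(1 − c) = 237 × (1 − 0.512)/0.2 ≈ €578 million.

€578 million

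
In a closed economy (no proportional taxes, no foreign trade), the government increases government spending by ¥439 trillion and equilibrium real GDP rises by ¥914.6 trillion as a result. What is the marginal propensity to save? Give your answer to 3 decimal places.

Implied spending multiplier k = ΔY/ΔG = 914.6/439 ≈ 2.0834.
Since k = 1/(1 − MPC), MPC = 1 − 1/k = 1 − ΔG/ΔY = 1 − 439/914.6 ≈ 0.520.
MPS = 1 − MPC = 0.480.

0.480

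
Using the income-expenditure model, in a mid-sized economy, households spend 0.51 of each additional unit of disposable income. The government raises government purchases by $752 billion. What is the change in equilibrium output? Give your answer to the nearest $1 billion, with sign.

+$1,535 billion

Spending multiplier = 1/(1 − MPC) = 1/(1 − 0.51) = 1/0.49 ≈ 2.041.
ΔY = k × ΔG = (+$752 billion) / 0.49 ≈ +$1,535 billion.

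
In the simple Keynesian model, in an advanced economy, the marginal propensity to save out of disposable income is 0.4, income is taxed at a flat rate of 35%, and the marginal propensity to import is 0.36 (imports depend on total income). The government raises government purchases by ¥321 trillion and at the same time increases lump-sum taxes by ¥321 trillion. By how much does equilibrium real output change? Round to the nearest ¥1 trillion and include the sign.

+¥132 trillion

MPC = 1 − MPS = 1 − 0.4 = 0.6.
Expenditure multiplier = 1/(1 − c(1−t) + m) = 1/(1 − 0.6×0.65 + 0.36) = 1/0.97 ≈ 1.031.
ΔG contributes k·ΔG = (+¥321 trillion) / 0.97 ≈ +¥330.9 trillion.
ΔT of +¥321 trillion changes first-round spending by −c·ΔT = −¥192.6 trillion, contributing k·(−c·ΔT) = (−¥192.6 trillion) / 0.97 ≈ −¥198.6 trillion.
Net ΔY = k(ΔG − c·ΔT) = (+¥128.4 trillion) / 0.97 ≈ +¥132 trillion.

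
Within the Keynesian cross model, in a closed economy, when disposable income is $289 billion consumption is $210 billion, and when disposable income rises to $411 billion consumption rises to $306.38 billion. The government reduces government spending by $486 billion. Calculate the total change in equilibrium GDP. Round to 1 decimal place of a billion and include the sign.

MPC = ΔC/ΔYd = (306.38 − 210)/(411 − 289) = 96.38/122 = 0.79.
Spending multiplier = 1/(1 − MPC) = 1/(1 − 0.79) = 1/0.21 ≈ 4.762.
ΔY = k × ΔG = (−$486 billion) / 0.21 ≈ −$2,314.3 billion.

−$2,314.3 billion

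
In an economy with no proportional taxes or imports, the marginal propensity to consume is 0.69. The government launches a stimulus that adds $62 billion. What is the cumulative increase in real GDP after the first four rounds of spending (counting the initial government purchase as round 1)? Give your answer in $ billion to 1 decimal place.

Round 1 adds ΔG = $62 billion; each later round is MPC = 0.69 times the previous.
After 4 rounds: 62 + 42.78 + 29.5182 + 20.367558 = ΔG·(1 − c^4)/(1 − c) = 62 × (1 − 0.22667121)/0.31 ≈ $154.7 billion.

$154.7 billion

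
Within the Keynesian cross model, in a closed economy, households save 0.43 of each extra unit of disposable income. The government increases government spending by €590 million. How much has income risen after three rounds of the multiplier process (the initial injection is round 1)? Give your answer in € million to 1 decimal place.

MPC = 1 − MPS = 1 − 0.43 = 0.57.
Round 1 adds ΔG = €590 million; each later round is MPC = 0.57 times the previous.
After 3 rounds: 590 + 336.3 + 191.691 = ΔG·(1 − c^3)/(1 − c) = 590 × (1 − 0.185193)/0.43 ≈ €1,118 million.

€1,118.0 million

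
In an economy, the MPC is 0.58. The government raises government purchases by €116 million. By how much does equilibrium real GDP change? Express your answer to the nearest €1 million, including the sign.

Spending multiplier = 1/(1 − MPC) = 1/(1 − 0.58) = 1/0.42 ≈ 2.381.
ΔY = k × ΔG = (+€116 million) / 0.42 ≈ +€276 million.

+€276 million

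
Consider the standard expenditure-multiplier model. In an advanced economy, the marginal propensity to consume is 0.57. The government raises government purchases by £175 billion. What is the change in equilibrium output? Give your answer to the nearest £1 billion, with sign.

Expenditure multiplier = 1/(1 − MPC) = 1/(1 − 0.57) = 1/0.43 ≈ 2.326.
ΔY = k × ΔG = (+£175 billion) / 0.43 ≈ +£407 billion.

+£407 billion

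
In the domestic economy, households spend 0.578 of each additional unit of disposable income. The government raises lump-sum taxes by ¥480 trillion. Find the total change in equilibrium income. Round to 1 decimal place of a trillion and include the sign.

−¥657.4 trillion

A lump-sum tax change of +¥480 trillion shifts disposable income by −¥480 trillion; first-round consumption changes by −c × ΔT = −0.578 × (+¥480 trillion) = −¥277.44 trillion.
Expenditure multiplier = 1/(1 − MPC) = 1/(1 − 0.578) = 1/0.422 ≈ 2.37.
The tax multiplier is −c × k ≈ −1.37, so ΔY = k × (−c·ΔT) = (−¥277.44 trillion) / 0.422 ≈ −¥657.4 trillion.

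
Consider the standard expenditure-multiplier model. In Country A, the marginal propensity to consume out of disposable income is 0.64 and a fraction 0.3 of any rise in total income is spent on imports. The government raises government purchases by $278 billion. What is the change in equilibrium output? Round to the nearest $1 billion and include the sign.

Spending multiplier = 1/(1 − c + m) = 1/(1 − 0.64 + 0.3) = 1/0.66 ≈ 1.515.
ΔY = k × ΔG = (+$278 billion) / 0.66 ≈ +$421 billion.

+$421 billion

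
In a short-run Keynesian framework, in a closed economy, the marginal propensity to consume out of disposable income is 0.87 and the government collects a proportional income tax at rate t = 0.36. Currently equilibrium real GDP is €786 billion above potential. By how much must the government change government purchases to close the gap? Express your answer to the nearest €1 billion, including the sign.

Spending multiplier = 1/(1 − c(1−t)) = 1/(1 − 0.87×0.64) = 1/0.4432 ≈ 2.256.
Need ΔY = −€786 billion, so ΔG = ΔY/k = (−€786 billion) × 0.4432 ≈ −€348 billion.
The government should cut government purchases by €348 billion.

−€348 billion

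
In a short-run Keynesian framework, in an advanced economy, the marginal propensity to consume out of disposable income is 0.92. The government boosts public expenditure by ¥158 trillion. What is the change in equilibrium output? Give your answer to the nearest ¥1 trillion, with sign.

+¥1,975 trillion

Government-spending multiplier = 1/(1 − MPC) = 1/(1 − 0.92) = 1/0.08 = 12.5.
ΔY = k × ΔG = (+¥158 trillion) / 0.08 = +¥1,975 trillion.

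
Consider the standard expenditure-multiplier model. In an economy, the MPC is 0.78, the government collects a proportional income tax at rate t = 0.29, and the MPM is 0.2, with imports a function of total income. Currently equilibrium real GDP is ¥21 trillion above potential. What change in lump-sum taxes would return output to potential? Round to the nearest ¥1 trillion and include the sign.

+¥17 trillion

Spending multiplier = 1/(1 − c(1−t) + m) = 1/(1 − 0.78×0.71 + 0.2) = 1/0.6462 ≈ 1.548.
Tax multiplier = −c·k = −0.78/0.6462 ≈ −1.207. Need ΔY = −¥21 trillion, so ΔT = ΔY/(−c·k) = −(−¥21 trillion) × 0.6462 / 0.78 ≈ +¥17 trillion.
The government should raise lump-sum taxes by ¥17 trillion.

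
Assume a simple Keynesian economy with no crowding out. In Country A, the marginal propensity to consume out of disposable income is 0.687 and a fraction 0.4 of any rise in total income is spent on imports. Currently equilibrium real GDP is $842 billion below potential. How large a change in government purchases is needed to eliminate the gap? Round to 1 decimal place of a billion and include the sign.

Spending multiplier = 1/(1 − c + m) = 1/(1 − 0.687 + 0.4) = 1/0.713 ≈ 1.403.
Need ΔY = +$842 billion, so ΔG = ΔY/k = (+$842 billion) × 0.713 ≈ +$600.3 billion.
The government should increase government purchases by $600.3 billion.

+$600.3 billion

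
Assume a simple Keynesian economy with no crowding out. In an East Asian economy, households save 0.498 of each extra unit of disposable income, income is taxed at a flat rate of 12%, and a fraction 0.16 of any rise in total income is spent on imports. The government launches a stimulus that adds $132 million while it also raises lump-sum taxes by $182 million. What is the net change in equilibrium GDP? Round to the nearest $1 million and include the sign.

+$57 million

MPC = 1 − MPS = 1 − 0.498 = 0.502.
Expenditure multiplier = 1/(1 − c(1−t) + m) = 1/(1 − 0.502×0.88 + 0.16) = 1/0.71824 ≈ 1.392.
ΔG contributes k·ΔG = (+$132 million) / 0.71824 ≈ +$183.8 million.
ΔT of +$182 million changes first-round spending by −c·ΔT = −$91.364 million, contributing k·(−c·ΔT) = (−$91.364 million) / 0.71824 ≈ −$127.2 million.
Net ΔY = k(ΔG − c·ΔT) = (+$40.636 million) / 0.71824 ≈ +$57 million.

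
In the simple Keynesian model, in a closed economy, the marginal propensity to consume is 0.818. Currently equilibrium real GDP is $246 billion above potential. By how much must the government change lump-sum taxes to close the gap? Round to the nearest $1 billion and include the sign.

Spending multiplier = 1/(1 − MPC) = 1/(1 − 0.818) = 1/0.182 ≈ 5.495.
Tax multiplier = −c·k = −0.818/0.182 ≈ −4.495. Need ΔY = −$246 billion, so ΔT = ΔY/(−c·k) = −(−$246 billion) × 0.182 / 0.818 ≈ +$55 billion.
The government should raise lump-sum taxes by $55 billion.

+$55 billion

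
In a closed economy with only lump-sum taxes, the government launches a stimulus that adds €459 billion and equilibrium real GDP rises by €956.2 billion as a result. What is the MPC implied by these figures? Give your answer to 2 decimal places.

0.52

Implied spending multiplier k = ΔY/ΔG = 956.2/459 ≈ 2.0832.
Since k = 1/(1 − MPC), MPC = 1 − 1/k = 1 − ΔG/ΔY = 1 − 459/956.2 ≈ 0.52.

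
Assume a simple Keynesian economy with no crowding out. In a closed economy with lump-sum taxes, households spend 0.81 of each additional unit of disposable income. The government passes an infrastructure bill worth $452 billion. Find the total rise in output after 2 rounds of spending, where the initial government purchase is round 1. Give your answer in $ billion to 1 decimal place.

Round 1 adds ΔG = $452 billion; each later round is MPC = 0.81 times the previous.
After 2 rounds: 452 + 366.12 = ΔG·(1 − c^2)/(1 − c) = 452 × (1 − 0.6561)/0.19 ≈ $818.1 billion.

$818.1 billion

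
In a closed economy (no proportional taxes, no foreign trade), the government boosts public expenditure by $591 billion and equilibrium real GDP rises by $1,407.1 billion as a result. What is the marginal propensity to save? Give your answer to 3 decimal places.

Implied spending multiplier k = ΔY/ΔG = 1,407.1/591 ≈ 2.3809.
Since k = 1/(1 − MPC), MPC = 1 − 1/k = 1 − ΔG/ΔY = 1 − 591/1,407.1 ≈ 0.580.
MPS = 1 − MPC = 0.420.

0.420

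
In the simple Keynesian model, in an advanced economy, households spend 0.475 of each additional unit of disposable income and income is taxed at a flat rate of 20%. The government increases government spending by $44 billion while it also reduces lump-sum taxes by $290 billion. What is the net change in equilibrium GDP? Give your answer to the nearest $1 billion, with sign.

Expenditure multiplier = 1/(1 − c(1−t)) = 1/(1 − 0.475×0.8) = 1/0.62 ≈ 1.613.
ΔG contributes k·ΔG = (+$44 billion) / 0.62 ≈ +$71 billion.
ΔT of −$290 billion changes first-round spending by −c·ΔT = +$137.75 billion, contributing k·(−c·ΔT) = (+$137.75 billion) / 0.62 ≈ +$222.2 billion.
Net ΔY = k(ΔG − c·ΔT) = (+$181.75 billion) / 0.62 ≈ +$293 billion.

+$293 billion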